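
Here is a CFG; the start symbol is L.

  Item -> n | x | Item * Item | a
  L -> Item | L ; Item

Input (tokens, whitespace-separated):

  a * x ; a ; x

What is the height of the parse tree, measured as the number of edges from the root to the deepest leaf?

[L [L [L [Item [Item a] * [Item x]]] ; [Item a]] ; [Item x]]

5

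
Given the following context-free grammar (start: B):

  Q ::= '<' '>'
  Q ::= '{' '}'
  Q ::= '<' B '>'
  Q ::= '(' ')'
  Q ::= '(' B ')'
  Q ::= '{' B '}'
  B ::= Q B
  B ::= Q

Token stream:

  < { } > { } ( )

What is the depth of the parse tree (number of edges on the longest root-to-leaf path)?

4

[B [Q < [B [Q { }]] >] [B [Q { }] [B [Q ( )]]]]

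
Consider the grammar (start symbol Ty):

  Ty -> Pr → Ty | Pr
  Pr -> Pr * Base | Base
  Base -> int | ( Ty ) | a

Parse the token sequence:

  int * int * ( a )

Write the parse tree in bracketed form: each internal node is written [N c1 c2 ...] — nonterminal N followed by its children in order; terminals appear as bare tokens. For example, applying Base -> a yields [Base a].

Ty
Pr
Pr * Base
Pr * Base * Base
Base * Base * Base
int * Base * Base
int * int * Base
int * int * ( Ty )
int * int * ( Pr )
int * int * ( Base )
int * int * ( a )

[Ty [Pr [Pr [Pr [Base int]] * [Base int]] * [Base ( [Ty [Pr [Base a]]] )]]]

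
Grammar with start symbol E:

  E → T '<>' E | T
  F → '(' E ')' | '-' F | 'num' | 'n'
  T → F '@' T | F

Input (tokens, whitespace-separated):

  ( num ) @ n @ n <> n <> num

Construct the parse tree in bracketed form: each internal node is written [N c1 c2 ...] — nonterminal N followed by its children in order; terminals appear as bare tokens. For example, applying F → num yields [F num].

E
T <> E
F @ T <> E
( E ) @ T <> E
( T ) @ T <> E
( F ) @ T <> E
( num ) @ T <> E
( num ) @ F @ T <> E
( num ) @ n @ T <> E
( num ) @ n @ F <> E
( num ) @ n @ n <> E
( num ) @ n @ n <> T <> E
( num ) @ n @ n <> F <> E
( num ) @ n @ n <> n <> E
( num ) @ n @ n <> n <> T
( num ) @ n @ n <> n <> F
( num ) @ n @ n <> n <> num

[E [T [F ( [E [T [F num]]] )] @ [T [F n] @ [T [F n]]]] <> [E [T [F n]] <> [E [T [F num]]]]]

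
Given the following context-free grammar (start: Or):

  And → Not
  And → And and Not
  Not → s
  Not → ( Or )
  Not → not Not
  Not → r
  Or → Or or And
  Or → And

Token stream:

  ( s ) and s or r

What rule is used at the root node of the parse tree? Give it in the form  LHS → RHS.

[Or [Or [And [And [Not ( [Or [And [Not s]]] )]] and [Not s]]] or [And [Not r]]]

Or → Or or And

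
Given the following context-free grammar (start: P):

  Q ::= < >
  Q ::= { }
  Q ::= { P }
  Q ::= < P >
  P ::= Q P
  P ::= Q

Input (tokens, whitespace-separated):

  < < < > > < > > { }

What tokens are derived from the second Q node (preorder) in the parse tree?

[P [Q < [P [Q < [P [Q < >]] >] [P [Q < >]]] >] [P [Q { }]]]

< < > >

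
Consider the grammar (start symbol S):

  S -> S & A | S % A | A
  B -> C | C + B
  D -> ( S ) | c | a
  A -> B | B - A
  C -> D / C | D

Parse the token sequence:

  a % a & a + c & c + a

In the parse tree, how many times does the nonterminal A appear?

4

[S [S [S [S [A [B [C [D a]]]]] % [A [B [C [D a]]]]] & [A [B [C [D a]] + [B [C [D c]]]]]] & [A [B [C [D c]] + [B [C [D a]]]]]]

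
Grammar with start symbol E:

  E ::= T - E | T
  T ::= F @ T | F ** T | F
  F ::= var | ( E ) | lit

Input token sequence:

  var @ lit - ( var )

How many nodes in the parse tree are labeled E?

3

[E [T [F var] @ [T [F lit]]] - [E [T [F ( [E [T [F var]]] )]]]]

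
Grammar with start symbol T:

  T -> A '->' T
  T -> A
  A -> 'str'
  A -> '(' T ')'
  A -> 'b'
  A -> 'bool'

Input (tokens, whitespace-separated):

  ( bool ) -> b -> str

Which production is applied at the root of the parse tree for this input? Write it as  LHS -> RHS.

[T [A ( [T [A bool]] )] -> [T [A b] -> [T [A str]]]]

T -> A '->' T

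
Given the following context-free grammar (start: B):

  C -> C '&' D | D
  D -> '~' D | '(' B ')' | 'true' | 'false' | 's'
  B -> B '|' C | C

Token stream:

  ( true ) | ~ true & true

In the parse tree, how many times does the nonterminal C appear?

4

[B [B [C [D ( [B [C [D true]]] )]]] | [C [C [D ~ [D true]]] & [D true]]]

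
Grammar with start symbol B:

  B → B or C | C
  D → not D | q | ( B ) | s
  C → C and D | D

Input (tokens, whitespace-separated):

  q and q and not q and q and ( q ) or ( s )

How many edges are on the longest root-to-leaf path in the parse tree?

8

[B [B [C [C [C [C [C [D q]] and [D q]] and [D not [D q]]] and [D q]] and [D ( [B [C [D q]]] )]]] or [C [D ( [B [C [D s]]] )]]]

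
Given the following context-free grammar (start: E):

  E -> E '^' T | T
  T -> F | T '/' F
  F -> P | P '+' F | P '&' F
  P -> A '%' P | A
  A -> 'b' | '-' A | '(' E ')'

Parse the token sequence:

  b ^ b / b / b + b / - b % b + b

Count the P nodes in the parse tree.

[E [E [T [F [P [A b]]]]] ^ [T [T [T [T [F [P [A b]]]] / [F [P [A b]]]] / [F [P [A b]] + [F [P [A b]]]]] / [F [P [A - [A b]] % [P [A b]]] + [F [P [A b]]]]]]

8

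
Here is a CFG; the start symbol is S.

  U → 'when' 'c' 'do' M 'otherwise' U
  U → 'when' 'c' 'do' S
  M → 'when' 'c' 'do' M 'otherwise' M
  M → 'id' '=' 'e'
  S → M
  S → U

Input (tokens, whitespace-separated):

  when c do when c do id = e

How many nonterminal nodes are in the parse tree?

6

[S [U when c do [S [U when c do [S [M id = e]]]]]]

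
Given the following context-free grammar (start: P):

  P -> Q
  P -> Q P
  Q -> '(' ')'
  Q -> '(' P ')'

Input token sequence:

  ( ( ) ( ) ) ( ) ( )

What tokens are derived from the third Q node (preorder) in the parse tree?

( )

[P [Q ( [P [Q ( )] [P [Q ( )]]] )] [P [Q ( )] [P [Q ( )]]]]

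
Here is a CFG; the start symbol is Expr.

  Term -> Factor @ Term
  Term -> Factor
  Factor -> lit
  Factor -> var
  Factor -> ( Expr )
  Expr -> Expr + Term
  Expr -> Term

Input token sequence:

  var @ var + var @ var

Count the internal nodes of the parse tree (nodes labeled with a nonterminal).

[Expr [Expr [Term [Factor var] @ [Term [Factor var]]]] + [Term [Factor var] @ [Term [Factor var]]]]

10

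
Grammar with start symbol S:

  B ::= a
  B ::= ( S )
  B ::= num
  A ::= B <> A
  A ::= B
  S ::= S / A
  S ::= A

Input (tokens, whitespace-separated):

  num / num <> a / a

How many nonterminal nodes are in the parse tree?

[S [S [S [A [B num]]] / [A [B num] <> [A [B a]]]] / [A [B a]]]

11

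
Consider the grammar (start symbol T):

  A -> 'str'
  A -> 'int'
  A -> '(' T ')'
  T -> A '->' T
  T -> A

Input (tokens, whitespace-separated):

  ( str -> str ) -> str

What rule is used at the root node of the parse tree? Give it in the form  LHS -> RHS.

[T [A ( [T [A str] -> [T [A str]]] )] -> [T [A str]]]

T -> A '->' T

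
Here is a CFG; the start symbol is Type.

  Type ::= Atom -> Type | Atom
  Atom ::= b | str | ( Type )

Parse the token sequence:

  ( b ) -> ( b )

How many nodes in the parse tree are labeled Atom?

[Type [Atom ( [Type [Atom b]] )] -> [Type [Atom ( [Type [Atom b]] )]]]

4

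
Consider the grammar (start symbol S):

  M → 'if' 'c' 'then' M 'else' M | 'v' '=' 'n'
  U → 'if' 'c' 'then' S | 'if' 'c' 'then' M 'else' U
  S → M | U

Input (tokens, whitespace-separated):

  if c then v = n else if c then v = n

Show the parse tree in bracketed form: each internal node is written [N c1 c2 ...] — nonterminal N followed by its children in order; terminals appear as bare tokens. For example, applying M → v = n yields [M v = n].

[S [U if c then [M v = n] else [U if c then [S [M v = n]]]]]

S
U
if c then M else U
if c then v = n else U
if c then v = n else if c then S
if c then v = n else if c then M
if c then v = n else if c then v = n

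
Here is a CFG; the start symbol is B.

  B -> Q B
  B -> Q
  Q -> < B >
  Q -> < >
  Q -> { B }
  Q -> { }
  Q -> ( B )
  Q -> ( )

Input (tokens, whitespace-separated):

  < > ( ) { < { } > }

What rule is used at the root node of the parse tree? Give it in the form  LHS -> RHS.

B -> Q B

[B [Q < >] [B [Q ( )] [B [Q { [B [Q < [B [Q { }]] >]] }]]]]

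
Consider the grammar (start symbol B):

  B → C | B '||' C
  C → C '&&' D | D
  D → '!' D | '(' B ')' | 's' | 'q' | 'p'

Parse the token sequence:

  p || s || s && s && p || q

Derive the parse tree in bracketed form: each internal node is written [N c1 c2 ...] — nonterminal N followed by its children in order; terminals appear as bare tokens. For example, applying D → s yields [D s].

B
B || C
B || C || C
B || C || C || C
C || C || C || C
D || C || C || C
p || C || C || C
p || D || C || C
p || s || C || C
p || s || C && D || C
p || s || C && D && D || C
p || s || D && D && D || C
p || s || s && D && D || C
p || s || s && s && D || C
p || s || s && s && p || C
p || s || s && s && p || D
p || s || s && s && p || q

[B [B [B [B [C [D p]]] || [C [D s]]] || [C [C [C [D s]] && [D s]] && [D p]]] || [C [D q]]]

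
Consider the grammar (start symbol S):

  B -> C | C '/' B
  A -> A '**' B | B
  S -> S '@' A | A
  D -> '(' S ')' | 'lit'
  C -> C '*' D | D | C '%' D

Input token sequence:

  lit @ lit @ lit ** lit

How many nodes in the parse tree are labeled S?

3

[S [S [S [A [B [C [D lit]]]]] @ [A [B [C [D lit]]]]] @ [A [A [B [C [D lit]]]] ** [B [C [D lit]]]]]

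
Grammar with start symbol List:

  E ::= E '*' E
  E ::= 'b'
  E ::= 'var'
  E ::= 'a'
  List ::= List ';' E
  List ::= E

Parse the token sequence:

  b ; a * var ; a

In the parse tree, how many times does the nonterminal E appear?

[List [List [List [E b]] ; [E [E a] * [E var]]] ; [E a]]

5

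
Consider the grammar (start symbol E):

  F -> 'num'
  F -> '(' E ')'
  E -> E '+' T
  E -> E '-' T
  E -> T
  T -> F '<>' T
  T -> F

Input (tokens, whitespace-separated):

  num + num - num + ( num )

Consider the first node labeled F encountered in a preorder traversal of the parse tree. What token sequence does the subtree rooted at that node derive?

[E [E [E [E [T [F num]]] + [T [F num]]] - [T [F num]]] + [T [F ( [E [T [F num]]] )]]]

num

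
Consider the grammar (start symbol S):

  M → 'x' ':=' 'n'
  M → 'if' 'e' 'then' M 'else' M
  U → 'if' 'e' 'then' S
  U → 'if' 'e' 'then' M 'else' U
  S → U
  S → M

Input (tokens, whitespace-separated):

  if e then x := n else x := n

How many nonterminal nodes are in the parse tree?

4

[S [M if e then [M x := n] else [M x := n]]]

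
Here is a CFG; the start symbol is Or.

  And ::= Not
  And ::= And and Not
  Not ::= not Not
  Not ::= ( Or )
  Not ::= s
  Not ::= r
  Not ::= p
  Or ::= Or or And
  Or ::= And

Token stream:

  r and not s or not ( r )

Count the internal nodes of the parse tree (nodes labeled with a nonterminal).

13

[Or [Or [And [And [Not r]] and [Not not [Not s]]]] or [And [Not not [Not ( [Or [And [Not r]]] )]]]]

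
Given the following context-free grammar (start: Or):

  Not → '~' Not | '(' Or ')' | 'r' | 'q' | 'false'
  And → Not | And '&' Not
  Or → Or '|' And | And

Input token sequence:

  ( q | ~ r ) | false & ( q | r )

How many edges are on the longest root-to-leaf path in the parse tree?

8

[Or [Or [And [Not ( [Or [Or [And [Not q]]] | [And [Not ~ [Not r]]]] )]]] | [And [And [Not false]] & [Not ( [Or [Or [And [Not q]]] | [And [Not r]]] )]]]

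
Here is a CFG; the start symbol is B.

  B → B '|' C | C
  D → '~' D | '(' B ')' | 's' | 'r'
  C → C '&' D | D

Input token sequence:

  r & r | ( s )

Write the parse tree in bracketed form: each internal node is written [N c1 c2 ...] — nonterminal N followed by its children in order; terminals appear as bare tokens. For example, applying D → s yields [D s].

[B [B [C [C [D r]] & [D r]]] | [C [D ( [B [C [D s]]] )]]]

B
B | C
C | C
C & D | C
D & D | C
r & D | C
r & r | C
r & r | D
r & r | ( B )
r & r | ( C )
r & r | ( D )
r & r | ( s )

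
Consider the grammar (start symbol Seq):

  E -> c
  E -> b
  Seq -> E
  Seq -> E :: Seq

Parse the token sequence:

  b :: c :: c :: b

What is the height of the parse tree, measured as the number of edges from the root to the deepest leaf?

[Seq [E b] :: [Seq [E c] :: [Seq [E c] :: [Seq [E b]]]]]

5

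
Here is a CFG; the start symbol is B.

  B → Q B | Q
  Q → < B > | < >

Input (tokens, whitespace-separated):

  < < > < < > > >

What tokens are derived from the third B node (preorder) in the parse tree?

[B [Q < [B [Q < >] [B [Q < [B [Q < >]] >]]] >]]

< < > >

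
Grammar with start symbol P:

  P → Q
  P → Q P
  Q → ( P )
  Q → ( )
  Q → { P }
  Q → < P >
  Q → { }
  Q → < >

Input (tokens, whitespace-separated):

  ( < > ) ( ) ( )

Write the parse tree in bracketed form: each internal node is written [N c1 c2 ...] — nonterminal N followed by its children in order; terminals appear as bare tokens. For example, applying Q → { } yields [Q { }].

P
Q P
( P ) P
( Q ) P
( < > ) P
( < > ) Q P
( < > ) ( ) P
( < > ) ( ) Q
( < > ) ( ) ( )

[P [Q ( [P [Q < >]] )] [P [Q ( )] [P [Q ( )]]]]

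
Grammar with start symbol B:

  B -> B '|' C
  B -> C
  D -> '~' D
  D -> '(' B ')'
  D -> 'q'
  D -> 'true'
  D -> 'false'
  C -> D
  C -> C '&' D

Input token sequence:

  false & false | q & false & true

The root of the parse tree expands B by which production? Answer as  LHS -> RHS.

[B [B [C [C [D false]] & [D false]]] | [C [C [C [D q]] & [D false]] & [D true]]]

B -> B '|' C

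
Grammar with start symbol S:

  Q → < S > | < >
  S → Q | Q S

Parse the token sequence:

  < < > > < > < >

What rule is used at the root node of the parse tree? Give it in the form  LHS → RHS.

S → Q S

[S [Q < [S [Q < >]] >] [S [Q < >] [S [Q < >]]]]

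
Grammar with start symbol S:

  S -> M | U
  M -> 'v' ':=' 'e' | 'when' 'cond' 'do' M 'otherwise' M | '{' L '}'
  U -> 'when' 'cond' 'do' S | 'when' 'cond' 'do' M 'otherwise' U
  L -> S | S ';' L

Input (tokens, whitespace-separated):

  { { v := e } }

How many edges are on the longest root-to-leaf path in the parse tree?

[S [M { [L [S [M { [L [S [M v := e]]] }]]] }]]

8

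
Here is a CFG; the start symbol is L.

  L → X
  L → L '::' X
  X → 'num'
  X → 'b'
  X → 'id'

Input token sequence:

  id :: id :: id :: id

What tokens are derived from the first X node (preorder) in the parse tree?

id

[L [L [L [L [X id]] :: [X id]] :: [X id]] :: [X id]]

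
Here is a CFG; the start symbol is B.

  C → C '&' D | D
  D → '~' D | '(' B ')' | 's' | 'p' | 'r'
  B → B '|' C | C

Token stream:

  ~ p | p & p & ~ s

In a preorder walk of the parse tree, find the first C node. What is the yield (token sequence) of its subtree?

[B [B [C [D ~ [D p]]]] | [C [C [C [D p]] & [D p]] & [D ~ [D s]]]]

~ p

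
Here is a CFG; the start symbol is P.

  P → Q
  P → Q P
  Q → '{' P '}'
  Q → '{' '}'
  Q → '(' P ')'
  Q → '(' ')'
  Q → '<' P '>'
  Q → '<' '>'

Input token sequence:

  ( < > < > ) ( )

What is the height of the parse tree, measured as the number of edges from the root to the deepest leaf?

5

[P [Q ( [P [Q < >] [P [Q < >]]] )] [P [Q ( )]]]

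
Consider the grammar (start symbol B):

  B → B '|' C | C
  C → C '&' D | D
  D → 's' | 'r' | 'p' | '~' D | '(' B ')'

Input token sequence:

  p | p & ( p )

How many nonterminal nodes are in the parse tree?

[B [B [C [D p]]] | [C [C [D p]] & [D ( [B [C [D p]]] )]]]

11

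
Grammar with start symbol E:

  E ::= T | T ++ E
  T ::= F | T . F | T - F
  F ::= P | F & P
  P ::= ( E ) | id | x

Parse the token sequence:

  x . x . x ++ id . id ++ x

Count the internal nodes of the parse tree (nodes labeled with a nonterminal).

21

[E [T [T [T [F [P x]]] . [F [P x]]] . [F [P x]]] ++ [E [T [T [F [P id]]] . [F [P id]]] ++ [E [T [F [P x]]]]]]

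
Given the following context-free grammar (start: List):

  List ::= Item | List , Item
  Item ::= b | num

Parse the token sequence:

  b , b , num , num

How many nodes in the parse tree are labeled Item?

4

[List [List [List [List [Item b]] , [Item b]] , [Item num]] , [Item num]]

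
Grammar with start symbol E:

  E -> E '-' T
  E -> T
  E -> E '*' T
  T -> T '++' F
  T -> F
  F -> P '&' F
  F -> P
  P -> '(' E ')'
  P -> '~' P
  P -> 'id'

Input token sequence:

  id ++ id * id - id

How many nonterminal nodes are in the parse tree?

[E [E [E [T [T [F [P id]]] ++ [F [P id]]]] * [T [F [P id]]]] - [T [F [P id]]]]

15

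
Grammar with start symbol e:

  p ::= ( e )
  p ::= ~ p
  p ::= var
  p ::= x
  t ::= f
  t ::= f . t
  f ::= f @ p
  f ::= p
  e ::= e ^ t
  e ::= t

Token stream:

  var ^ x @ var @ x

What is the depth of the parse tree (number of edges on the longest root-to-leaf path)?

[e [e [t [f [p var]]]] ^ [t [f [f [f [p x]] @ [p var]] @ [p x]]]]

6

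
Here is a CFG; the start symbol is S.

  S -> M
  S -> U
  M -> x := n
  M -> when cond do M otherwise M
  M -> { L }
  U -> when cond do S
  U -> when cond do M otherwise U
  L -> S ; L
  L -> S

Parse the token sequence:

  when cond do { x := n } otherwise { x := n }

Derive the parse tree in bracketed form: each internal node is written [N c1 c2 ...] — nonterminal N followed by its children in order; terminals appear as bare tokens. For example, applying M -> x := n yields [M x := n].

[S [M when cond do [M { [L [S [M x := n]]] }] otherwise [M { [L [S [M x := n]]] }]]]

S
M
when cond do M otherwise M
when cond do { L } otherwise M
when cond do { S } otherwise M
when cond do { M } otherwise M
when cond do { x := n } otherwise M
when cond do { x := n } otherwise { L }
when cond do { x := n } otherwise { S }
when cond do { x := n } otherwise { M }
when cond do { x := n } otherwise { x := n }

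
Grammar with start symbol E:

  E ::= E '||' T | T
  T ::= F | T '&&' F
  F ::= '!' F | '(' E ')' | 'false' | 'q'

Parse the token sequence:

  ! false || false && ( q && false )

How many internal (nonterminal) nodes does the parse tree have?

[E [E [T [F ! [F false]]]] || [T [T [F false]] && [F ( [E [T [T [F q]] && [F false]]] )]]]

14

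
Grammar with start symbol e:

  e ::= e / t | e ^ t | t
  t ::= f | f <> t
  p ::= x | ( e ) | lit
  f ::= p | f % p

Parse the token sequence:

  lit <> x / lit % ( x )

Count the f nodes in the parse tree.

5

[e [e [t [f [p lit]] <> [t [f [p x]]]]] / [t [f [f [p lit]] % [p ( [e [t [f [p x]]]] )]]]]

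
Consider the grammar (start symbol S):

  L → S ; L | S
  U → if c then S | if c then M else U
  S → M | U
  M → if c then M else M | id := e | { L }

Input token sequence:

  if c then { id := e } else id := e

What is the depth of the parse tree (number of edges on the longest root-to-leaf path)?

6

[S [M if c then [M { [L [S [M id := e]]] }] else [M id := e]]]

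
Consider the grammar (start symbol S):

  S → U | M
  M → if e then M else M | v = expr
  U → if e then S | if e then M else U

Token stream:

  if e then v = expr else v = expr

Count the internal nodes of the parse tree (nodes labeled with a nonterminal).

[S [M if e then [M v = expr] else [M v = expr]]]

4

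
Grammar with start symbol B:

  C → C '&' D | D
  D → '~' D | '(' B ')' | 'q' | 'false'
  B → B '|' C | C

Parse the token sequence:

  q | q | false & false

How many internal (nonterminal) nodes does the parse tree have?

11

[B [B [B [C [D q]]] | [C [D q]]] | [C [C [D false]] & [D false]]]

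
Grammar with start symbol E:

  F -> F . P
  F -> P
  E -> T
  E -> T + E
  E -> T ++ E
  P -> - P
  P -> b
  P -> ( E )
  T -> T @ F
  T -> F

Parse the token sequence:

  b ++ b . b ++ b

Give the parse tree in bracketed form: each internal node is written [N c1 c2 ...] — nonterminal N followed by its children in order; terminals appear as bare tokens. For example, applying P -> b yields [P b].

E
T ++ E
F ++ E
P ++ E
b ++ E
b ++ T ++ E
b ++ F ++ E
b ++ F . P ++ E
b ++ P . P ++ E
b ++ b . P ++ E
b ++ b . b ++ E
b ++ b . b ++ T
b ++ b . b ++ F
b ++ b . b ++ P
b ++ b . b ++ b

[E [T [F [P b]]] ++ [E [T [F [F [P b]] . [P b]]] ++ [E [T [F [P b]]]]]]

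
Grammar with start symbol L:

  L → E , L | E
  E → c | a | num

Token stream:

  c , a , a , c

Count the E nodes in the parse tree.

[L [E c] , [L [E a] , [L [E a] , [L [E c]]]]]

4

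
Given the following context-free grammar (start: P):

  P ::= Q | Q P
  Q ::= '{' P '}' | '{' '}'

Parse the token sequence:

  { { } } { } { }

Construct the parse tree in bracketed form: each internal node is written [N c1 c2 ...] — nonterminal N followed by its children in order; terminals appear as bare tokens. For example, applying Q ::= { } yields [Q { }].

P
Q P
{ P } P
{ Q } P
{ { } } P
{ { } } Q P
{ { } } { } P
{ { } } { } Q
{ { } } { } { }

[P [Q { [P [Q { }]] }] [P [Q { }] [P [Q { }]]]]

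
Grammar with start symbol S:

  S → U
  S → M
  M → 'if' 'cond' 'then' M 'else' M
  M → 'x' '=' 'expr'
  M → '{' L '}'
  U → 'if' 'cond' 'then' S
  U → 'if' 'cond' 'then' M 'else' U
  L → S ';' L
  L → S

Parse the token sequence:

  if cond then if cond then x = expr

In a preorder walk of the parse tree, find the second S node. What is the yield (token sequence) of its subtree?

if cond then x = expr

[S [U if cond then [S [U if cond then [S [M x = expr]]]]]]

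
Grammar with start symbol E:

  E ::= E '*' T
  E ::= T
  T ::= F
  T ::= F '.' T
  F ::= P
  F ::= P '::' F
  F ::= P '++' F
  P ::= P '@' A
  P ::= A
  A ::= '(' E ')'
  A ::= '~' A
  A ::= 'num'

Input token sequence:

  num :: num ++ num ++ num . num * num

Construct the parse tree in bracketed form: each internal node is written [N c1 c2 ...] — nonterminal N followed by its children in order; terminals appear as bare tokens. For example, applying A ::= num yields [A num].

[E [E [T [F [P [A num]] :: [F [P [A num]] ++ [F [P [A num]] ++ [F [P [A num]]]]]] . [T [F [P [A num]]]]]] * [T [F [P [A num]]]]]

E
E * T
T * T
F . T * T
P :: F . T * T
A :: F . T * T
num :: F . T * T
num :: P ++ F . T * T
num :: A ++ F . T * T
num :: num ++ F . T * T
num :: num ++ P ++ F . T * T
num :: num ++ A ++ F . T * T
num :: num ++ num ++ F . T * T
num :: num ++ num ++ P . T * T
num :: num ++ num ++ A . T * T
num :: num ++ num ++ num . T * T
num :: num ++ num ++ num . F * T
num :: num ++ num ++ num . P * T
num :: num ++ num ++ num . A * T
num :: num ++ num ++ num . num * T
num :: num ++ num ++ num . num * F
num :: num ++ num ++ num . num * P
num :: num ++ num ++ num . num * A
num :: num ++ num ++ num . num * num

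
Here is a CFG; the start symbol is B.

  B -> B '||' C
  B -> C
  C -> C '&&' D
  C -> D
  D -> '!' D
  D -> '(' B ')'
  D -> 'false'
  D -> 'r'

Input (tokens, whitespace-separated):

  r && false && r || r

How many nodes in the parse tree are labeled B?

2

[B [B [C [C [C [D r]] && [D false]] && [D r]]] || [C [D r]]]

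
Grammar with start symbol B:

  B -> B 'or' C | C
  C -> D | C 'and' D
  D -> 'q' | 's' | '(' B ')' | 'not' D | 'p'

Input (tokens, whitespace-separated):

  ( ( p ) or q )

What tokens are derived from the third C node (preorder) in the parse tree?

p

[B [C [D ( [B [B [C [D ( [B [C [D p]]] )]]] or [C [D q]]] )]]]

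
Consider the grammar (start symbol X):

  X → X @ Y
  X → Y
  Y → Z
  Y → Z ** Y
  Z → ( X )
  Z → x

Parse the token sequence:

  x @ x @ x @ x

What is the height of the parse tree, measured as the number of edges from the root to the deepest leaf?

6

[X [X [X [X [Y [Z x]]] @ [Y [Z x]]] @ [Y [Z x]]] @ [Y [Z x]]]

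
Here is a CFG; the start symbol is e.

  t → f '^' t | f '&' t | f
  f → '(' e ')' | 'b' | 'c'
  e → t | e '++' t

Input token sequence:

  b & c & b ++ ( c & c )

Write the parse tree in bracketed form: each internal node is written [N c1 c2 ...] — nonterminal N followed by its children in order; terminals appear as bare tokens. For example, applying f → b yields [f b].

e
e ++ t
t ++ t
f & t ++ t
b & t ++ t
b & f & t ++ t
b & c & t ++ t
b & c & f ++ t
b & c & b ++ t
b & c & b ++ f
b & c & b ++ ( e )
b & c & b ++ ( t )
b & c & b ++ ( f & t )
b & c & b ++ ( c & t )
b & c & b ++ ( c & f )
b & c & b ++ ( c & c )

[e [e [t [f b] & [t [f c] & [t [f b]]]]] ++ [t [f ( [e [t [f c] & [t [f c]]]] )]]]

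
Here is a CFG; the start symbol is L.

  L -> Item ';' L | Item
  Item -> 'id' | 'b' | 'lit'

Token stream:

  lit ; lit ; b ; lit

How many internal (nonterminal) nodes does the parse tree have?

8

[L [Item lit] ; [L [Item lit] ; [L [Item b] ; [L [Item lit]]]]]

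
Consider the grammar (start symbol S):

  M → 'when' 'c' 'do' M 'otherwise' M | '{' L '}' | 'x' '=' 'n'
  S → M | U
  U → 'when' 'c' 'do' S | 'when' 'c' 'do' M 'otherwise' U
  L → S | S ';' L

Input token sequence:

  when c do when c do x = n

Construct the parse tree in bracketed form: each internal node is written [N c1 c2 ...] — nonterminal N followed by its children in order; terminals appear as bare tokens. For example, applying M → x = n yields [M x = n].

S
U
when c do S
when c do U
when c do when c do S
when c do when c do M
when c do when c do x = n

[S [U when c do [S [U when c do [S [M x = n]]]]]]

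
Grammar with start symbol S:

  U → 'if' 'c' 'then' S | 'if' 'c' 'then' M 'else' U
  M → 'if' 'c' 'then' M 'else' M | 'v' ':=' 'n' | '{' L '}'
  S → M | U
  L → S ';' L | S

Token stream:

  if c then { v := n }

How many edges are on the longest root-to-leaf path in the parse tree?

7

[S [U if c then [S [M { [L [S [M v := n]]] }]]]]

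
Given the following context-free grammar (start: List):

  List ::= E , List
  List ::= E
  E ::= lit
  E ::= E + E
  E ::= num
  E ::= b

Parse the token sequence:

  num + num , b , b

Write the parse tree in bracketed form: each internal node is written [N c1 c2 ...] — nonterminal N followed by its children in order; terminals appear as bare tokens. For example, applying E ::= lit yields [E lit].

List
E , List
E + E , List
num + E , List
num + num , List
num + num , E , List
num + num , b , List
num + num , b , E
num + num , b , b

[List [E [E num] + [E num]] , [List [E b] , [List [E b]]]]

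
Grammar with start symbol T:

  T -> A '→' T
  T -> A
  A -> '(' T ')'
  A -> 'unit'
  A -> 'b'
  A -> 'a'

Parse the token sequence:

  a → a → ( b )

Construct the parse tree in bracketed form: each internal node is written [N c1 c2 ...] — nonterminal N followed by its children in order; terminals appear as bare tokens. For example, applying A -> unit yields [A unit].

T
A → T
a → T
a → A → T
a → a → T
a → a → A
a → a → ( T )
a → a → ( A )
a → a → ( b )

[T [A a] → [T [A a] → [T [A ( [T [A b]] )]]]]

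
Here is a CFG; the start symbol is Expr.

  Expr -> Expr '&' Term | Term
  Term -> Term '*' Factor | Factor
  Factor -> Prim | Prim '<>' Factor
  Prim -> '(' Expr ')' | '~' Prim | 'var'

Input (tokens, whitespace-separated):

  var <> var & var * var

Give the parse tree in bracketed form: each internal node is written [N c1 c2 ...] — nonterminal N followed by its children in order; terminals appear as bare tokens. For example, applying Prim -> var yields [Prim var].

[Expr [Expr [Term [Factor [Prim var] <> [Factor [Prim var]]]]] & [Term [Term [Factor [Prim var]]] * [Factor [Prim var]]]]

Expr
Expr & Term
Term & Term
Factor & Term
Prim <> Factor & Term
var <> Factor & Term
var <> Prim & Term
var <> var & Term
var <> var & Term * Factor
var <> var & Factor * Factor
var <> var & Prim * Factor
var <> var & var * Factor
var <> var & var * Prim
var <> var & var * var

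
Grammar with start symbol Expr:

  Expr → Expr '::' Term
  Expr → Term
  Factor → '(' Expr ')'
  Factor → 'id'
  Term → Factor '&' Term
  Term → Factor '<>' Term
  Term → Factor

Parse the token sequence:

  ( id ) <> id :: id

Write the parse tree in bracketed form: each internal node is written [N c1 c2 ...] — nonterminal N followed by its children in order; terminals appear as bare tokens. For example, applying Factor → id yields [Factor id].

Expr
Expr :: Term
Term :: Term
Factor <> Term :: Term
( Expr ) <> Term :: Term
( Term ) <> Term :: Term
( Factor ) <> Term :: Term
( id ) <> Term :: Term
( id ) <> Factor :: Term
( id ) <> id :: Term
( id ) <> id :: Factor
( id ) <> id :: id

[Expr [Expr [Term [Factor ( [Expr [Term [Factor id]]] )] <> [Term [Factor id]]]] :: [Term [Factor id]]]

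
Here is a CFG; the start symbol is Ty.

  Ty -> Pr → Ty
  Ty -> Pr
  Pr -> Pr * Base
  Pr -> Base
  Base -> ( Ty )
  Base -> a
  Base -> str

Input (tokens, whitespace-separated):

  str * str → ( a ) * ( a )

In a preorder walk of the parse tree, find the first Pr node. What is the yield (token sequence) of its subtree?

[Ty [Pr [Pr [Base str]] * [Base str]] → [Ty [Pr [Pr [Base ( [Ty [Pr [Base a]]] )]] * [Base ( [Ty [Pr [Base a]]] )]]]]

str * str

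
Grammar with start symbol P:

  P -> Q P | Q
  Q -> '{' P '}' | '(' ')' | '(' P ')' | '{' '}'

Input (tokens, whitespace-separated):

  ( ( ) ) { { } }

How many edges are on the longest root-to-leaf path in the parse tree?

[P [Q ( [P [Q ( )]] )] [P [Q { [P [Q { }]] }]]]

5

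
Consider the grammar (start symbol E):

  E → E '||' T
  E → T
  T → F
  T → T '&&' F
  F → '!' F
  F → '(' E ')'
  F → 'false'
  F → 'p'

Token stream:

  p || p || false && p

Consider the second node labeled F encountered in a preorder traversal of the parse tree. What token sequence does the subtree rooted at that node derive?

p

[E [E [E [T [F p]]] || [T [F p]]] || [T [T [F false]] && [F p]]]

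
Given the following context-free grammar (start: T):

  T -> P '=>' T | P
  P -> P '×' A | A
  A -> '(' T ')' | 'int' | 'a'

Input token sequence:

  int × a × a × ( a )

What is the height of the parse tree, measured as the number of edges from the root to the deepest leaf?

6

[T [P [P [P [P [A int]] × [A a]] × [A a]] × [A ( [T [P [A a]]] )]]]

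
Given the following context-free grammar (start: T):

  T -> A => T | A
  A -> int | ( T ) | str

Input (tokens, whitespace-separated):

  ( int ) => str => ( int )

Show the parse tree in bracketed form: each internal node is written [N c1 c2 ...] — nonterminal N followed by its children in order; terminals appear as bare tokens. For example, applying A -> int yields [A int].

T
A => T
( T ) => T
( A ) => T
( int ) => T
( int ) => A => T
( int ) => str => T
( int ) => str => A
( int ) => str => ( T )
( int ) => str => ( A )
( int ) => str => ( int )

[T [A ( [T [A int]] )] => [T [A str] => [T [A ( [T [A int]] )]]]]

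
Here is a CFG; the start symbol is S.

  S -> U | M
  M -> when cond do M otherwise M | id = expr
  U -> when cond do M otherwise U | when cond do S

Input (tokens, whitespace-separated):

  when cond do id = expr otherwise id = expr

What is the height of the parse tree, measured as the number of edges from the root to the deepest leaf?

[S [M when cond do [M id = expr] otherwise [M id = expr]]]

3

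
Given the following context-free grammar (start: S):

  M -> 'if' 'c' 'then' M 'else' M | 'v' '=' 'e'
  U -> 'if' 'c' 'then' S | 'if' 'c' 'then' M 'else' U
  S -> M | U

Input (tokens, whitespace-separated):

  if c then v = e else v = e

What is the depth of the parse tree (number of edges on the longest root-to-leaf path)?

3

[S [M if c then [M v = e] else [M v = e]]]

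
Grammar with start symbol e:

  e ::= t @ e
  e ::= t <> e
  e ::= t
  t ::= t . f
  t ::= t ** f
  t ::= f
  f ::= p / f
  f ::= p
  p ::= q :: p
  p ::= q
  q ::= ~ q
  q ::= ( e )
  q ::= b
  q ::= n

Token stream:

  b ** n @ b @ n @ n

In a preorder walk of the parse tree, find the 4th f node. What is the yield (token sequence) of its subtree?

[e [t [t [f [p [q b]]]] ** [f [p [q n]]]] @ [e [t [f [p [q b]]]] @ [e [t [f [p [q n]]]] @ [e [t [f [p [q n]]]]]]]]

n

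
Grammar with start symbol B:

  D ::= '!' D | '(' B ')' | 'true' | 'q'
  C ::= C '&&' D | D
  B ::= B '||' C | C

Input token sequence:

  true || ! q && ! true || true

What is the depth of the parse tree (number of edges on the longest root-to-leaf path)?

[B [B [B [C [D true]]] || [C [C [D ! [D q]]] && [D ! [D true]]]] || [C [D true]]]

6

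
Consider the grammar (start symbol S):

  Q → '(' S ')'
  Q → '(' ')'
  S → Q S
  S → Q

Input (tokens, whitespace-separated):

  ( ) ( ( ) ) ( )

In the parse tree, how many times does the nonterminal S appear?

4

[S [Q ( )] [S [Q ( [S [Q ( )]] )] [S [Q ( )]]]]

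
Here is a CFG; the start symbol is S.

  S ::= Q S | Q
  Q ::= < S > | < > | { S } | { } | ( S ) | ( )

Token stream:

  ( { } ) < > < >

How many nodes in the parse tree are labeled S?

4

[S [Q ( [S [Q { }]] )] [S [Q < >] [S [Q < >]]]]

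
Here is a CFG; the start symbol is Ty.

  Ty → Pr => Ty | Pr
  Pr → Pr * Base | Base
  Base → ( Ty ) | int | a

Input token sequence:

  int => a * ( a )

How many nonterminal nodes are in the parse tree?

[Ty [Pr [Base int]] => [Ty [Pr [Pr [Base a]] * [Base ( [Ty [Pr [Base a]]] )]]]]

11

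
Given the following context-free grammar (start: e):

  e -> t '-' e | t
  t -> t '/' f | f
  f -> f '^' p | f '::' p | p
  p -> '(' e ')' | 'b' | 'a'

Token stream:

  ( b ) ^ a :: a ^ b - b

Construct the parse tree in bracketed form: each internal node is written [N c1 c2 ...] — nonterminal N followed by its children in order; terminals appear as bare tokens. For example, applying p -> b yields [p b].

[e [t [f [f [f [f [p ( [e [t [f [p b]]]] )]] ^ [p a]] :: [p a]] ^ [p b]]] - [e [t [f [p b]]]]]

e
t - e
f - e
f ^ p - e
f :: p ^ p - e
f ^ p :: p ^ p - e
p ^ p :: p ^ p - e
( e ) ^ p :: p ^ p - e
( t ) ^ p :: p ^ p - e
( f ) ^ p :: p ^ p - e
( p ) ^ p :: p ^ p - e
( b ) ^ p :: p ^ p - e
( b ) ^ a :: p ^ p - e
( b ) ^ a :: a ^ p - e
( b ) ^ a :: a ^ b - e
( b ) ^ a :: a ^ b - t
( b ) ^ a :: a ^ b - f
( b ) ^ a :: a ^ b - p
( b ) ^ a :: a ^ b - b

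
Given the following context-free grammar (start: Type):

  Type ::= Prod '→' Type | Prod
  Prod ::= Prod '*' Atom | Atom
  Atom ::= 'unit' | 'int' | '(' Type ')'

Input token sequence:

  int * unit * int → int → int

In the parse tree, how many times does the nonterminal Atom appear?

5

[Type [Prod [Prod [Prod [Atom int]] * [Atom unit]] * [Atom int]] → [Type [Prod [Atom int]] → [Type [Prod [Atom int]]]]]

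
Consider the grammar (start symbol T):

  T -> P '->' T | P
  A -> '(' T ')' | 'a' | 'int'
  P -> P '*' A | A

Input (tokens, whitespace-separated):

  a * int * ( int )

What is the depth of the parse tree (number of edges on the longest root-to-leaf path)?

[T [P [P [P [A a]] * [A int]] * [A ( [T [P [A int]]] )]]]

6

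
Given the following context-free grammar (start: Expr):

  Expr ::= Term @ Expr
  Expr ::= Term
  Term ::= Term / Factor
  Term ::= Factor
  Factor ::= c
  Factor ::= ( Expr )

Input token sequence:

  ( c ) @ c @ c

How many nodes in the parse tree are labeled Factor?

4

[Expr [Term [Factor ( [Expr [Term [Factor c]]] )]] @ [Expr [Term [Factor c]] @ [Expr [Term [Factor c]]]]]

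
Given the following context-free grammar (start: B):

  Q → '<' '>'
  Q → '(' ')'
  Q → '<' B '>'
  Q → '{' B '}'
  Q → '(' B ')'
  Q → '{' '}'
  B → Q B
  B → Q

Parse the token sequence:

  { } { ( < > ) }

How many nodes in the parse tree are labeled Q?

4

[B [Q { }] [B [Q { [B [Q ( [B [Q < >]] )]] }]]]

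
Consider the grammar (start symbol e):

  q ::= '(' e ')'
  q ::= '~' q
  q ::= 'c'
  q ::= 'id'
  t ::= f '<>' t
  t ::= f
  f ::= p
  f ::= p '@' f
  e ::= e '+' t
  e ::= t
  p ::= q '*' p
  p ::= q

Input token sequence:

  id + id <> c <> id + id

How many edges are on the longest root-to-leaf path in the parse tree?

[e [e [e [t [f [p [q id]]]]] + [t [f [p [q id]]] <> [t [f [p [q c]]] <> [t [f [p [q id]]]]]]] + [t [f [p [q id]]]]]

8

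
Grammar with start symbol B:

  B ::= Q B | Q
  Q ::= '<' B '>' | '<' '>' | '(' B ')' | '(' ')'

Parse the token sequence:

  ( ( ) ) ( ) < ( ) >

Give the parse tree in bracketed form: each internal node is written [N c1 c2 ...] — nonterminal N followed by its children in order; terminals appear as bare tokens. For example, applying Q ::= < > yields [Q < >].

B
Q B
( B ) B
( Q ) B
( ( ) ) B
( ( ) ) Q B
( ( ) ) ( ) B
( ( ) ) ( ) Q
( ( ) ) ( ) < B >
( ( ) ) ( ) < Q >
( ( ) ) ( ) < ( ) >

[B [Q ( [B [Q ( )]] )] [B [Q ( )] [B [Q < [B [Q ( )]] >]]]]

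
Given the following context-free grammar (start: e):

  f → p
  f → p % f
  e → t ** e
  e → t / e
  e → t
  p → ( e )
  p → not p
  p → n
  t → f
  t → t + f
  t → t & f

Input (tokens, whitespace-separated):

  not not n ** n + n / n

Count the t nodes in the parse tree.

4

[e [t [f [p not [p not [p n]]]]] ** [e [t [t [f [p n]]] + [f [p n]]] / [e [t [f [p n]]]]]]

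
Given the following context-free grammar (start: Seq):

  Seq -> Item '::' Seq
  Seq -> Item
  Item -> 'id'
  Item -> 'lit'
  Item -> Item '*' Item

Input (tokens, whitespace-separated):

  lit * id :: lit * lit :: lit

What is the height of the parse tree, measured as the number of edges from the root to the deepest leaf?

[Seq [Item [Item lit] * [Item id]] :: [Seq [Item [Item lit] * [Item lit]] :: [Seq [Item lit]]]]

4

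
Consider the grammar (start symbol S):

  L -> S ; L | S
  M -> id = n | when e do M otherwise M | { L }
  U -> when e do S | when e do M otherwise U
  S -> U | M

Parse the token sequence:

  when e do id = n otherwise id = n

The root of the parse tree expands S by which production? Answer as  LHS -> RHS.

S -> M

[S [M when e do [M id = n] otherwise [M id = n]]]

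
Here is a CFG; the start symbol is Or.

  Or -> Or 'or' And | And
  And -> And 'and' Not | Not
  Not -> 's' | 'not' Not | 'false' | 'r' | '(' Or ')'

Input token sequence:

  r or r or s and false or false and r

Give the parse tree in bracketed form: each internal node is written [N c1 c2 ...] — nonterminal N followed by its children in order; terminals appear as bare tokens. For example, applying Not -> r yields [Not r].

Or
Or or And
Or or And or And
Or or And or And or And
And or And or And or And
Not or And or And or And
r or And or And or And
r or Not or And or And
r or r or And or And
r or r or And and Not or And
r or r or Not and Not or And
r or r or s and Not or And
r or r or s and false or And
r or r or s and false or And and Not
r or r or s and false or Not and Not
r or r or s and false or false and Not
r or r or s and false or false and r

[Or [Or [Or [Or [And [Not r]]] or [And [Not r]]] or [And [And [Not s]] and [Not false]]] or [And [And [Not false]] and [Not r]]]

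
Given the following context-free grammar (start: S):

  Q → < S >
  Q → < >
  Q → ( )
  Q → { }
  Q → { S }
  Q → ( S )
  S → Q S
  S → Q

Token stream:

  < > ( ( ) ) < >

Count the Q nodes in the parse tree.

4

[S [Q < >] [S [Q ( [S [Q ( )]] )] [S [Q < >]]]]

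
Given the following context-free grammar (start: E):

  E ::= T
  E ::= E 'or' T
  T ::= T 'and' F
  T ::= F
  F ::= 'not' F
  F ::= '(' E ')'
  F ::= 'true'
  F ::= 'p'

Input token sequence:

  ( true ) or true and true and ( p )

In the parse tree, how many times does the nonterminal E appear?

4

[E [E [T [F ( [E [T [F true]]] )]]] or [T [T [T [F true]] and [F true]] and [F ( [E [T [F p]]] )]]]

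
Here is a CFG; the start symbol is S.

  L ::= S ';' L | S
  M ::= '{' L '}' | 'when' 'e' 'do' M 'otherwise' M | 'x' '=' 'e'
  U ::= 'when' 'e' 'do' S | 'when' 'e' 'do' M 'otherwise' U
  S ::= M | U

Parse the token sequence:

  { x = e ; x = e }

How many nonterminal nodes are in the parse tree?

8

[S [M { [L [S [M x = e]] ; [L [S [M x = e]]]] }]]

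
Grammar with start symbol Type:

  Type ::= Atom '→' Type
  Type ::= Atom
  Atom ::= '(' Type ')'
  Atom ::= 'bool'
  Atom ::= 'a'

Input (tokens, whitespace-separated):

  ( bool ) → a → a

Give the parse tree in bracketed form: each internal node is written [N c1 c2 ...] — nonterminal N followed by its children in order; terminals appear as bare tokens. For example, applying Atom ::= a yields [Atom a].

[Type [Atom ( [Type [Atom bool]] )] → [Type [Atom a] → [Type [Atom a]]]]

Type
Atom → Type
( Type ) → Type
( Atom ) → Type
( bool ) → Type
( bool ) → Atom → Type
( bool ) → a → Type
( bool ) → a → Atom
( bool ) → a → a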